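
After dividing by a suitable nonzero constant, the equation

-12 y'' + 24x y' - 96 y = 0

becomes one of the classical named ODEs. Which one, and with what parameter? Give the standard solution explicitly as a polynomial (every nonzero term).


All three coefficients share the factor -12; dividing through by -12 gives  y'' - 2x y' + 8 y = 0.
This matches the Hermite equation y'' - 2x y' + 2n y = 0 with 2n = 8, so n = 4; the polynomial solution is H_4(x).
With y = sum_k a_k x^k, matching x^k gives (k+2)(k+1) a_{k+2} = 2(k - n) a_k = 2(k - 4) a_k. The right side vanishes at k = 4, so the series with the parity of 4 terminates at degree 4.
Standard normalization: leading coefficient of H_n is 2^n, so a_4 = 2^4 = 16. Work downward with a_k = (k+1)(k+2) a_{k+2} / (2(k - n)):
  a_2 = (3)(4)(16) / (2(2 - 4)) = 192/(-4) = -48
  a_0 = (1)(2)(-48) / (2(0 - 4)) = -96/(-8) = 12
Hence H_4(x) = 16 x^4 - 48 x^2 + 12.

H_4(x); series = 16 x^4 - 48 x^2 + 12


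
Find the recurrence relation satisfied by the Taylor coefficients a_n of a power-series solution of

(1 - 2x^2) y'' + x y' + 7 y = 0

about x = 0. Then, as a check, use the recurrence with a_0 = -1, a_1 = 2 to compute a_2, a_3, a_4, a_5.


Substitute y = sum_n a_n x^n.
(1 - 2 x^2) y'' contributes (n+2)(n+1) a_{n+2} - 2 n(n-1) a_n at x^n.
x y'(x) contributes n a_n at x^n.
7 y(x) contributes 7 a_n at x^n.
Matching x^n: (n+2)(n+1) a_{n+2} + (-2 n(n-1) + n + 7) a_n = 0.
Thus a_{n+2} = (2 n(n-1) - n - 7) / ((n+1)(n+2)) * a_n.

Check with a_0 = -1, a_1 = 2 (apply the recurrence for n = 0, 1, 2, 3): a_0 = -1, a_1 = 2, a_2 = 7/2, a_3 = -8/3, a_4 = -35/24, a_5 = -4/15.

a_(n+2) = (2 n(n-1) - n - 7) / ((n+1)(n+2)) * a_n; check: a_0 = -1, a_1 = 2, a_2 = 7/2, a_3 = -8/3, a_4 = -35/24, a_5 = -4/15


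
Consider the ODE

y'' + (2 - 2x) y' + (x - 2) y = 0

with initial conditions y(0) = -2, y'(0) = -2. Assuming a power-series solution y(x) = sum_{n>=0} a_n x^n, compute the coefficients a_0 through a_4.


Ansatz: y(x) = sum_{n>=0} a_n x^n, so y'(x) = sum_{n>=1} n a_n x^(n-1) and y''(x) = sum_{n>=2} n(n-1) a_n x^(n-2).
Substitute into P(x) y'' + Q(x) y' + R(x) y = 0 with P(x) = 1, Q(x) = 2 - 2x, R(x) = x - 2, and match powers of x.
Initial conditions: a_0 = -2, a_1 = -2.
Setting the coefficient of each power of x to zero and solving order by order (substituting the coefficients already found):
  x^0: 2 a_2 + 2 a_1 - 2 a_0 = 0  ->  2 a_2 = -2 a_1 + 2 a_0 = 0  ->  a_2 = 0
  x^1: 6 a_3 + 4 a_2 - 4 a_1 + a_0 = 0  ->  6 a_3 = -4 a_2 + 4 a_1 - a_0 = -6  ->  a_3 = -1
  x^2: 12 a_4 + 6 a_3 - 6 a_2 + a_1 = 0  ->  12 a_4 = -6 a_3 + 6 a_2 - a_1 = 8  ->  a_4 = 2/3
Truncated series: y(x) = -2 - 2 x - x^3 + (2/3) x^4 + O(x^5).

a_0 = -2; a_1 = -2; a_2 = 0; a_3 = -1; a_4 = 2/3


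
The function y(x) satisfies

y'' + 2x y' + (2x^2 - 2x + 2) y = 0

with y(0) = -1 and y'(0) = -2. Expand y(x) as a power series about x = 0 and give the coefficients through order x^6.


Ansatz: y(x) = sum_{n>=0} a_n x^n, so y'(x) = sum_{n>=1} n a_n x^(n-1) and y''(x) = sum_{n>=2} n(n-1) a_n x^(n-2).
Substitute into P(x) y'' + Q(x) y' + R(x) y = 0 with P(x) = 1, Q(x) = 2x, R(x) = 2x^2 - 2x + 2, and match powers of x.
Initial conditions: a_0 = -1, a_1 = -2.
Setting the coefficient of each power of x to zero and solving order by order (substituting the coefficients already found):
  x^0: 2 a_2 + 2 a_0 = 0  ->  2 a_2 = -2 a_0 = 2  ->  a_2 = 1
  x^1: 6 a_3 + 4 a_1 - 2 a_0 = 0  ->  6 a_3 = -4 a_1 + 2 a_0 = 6  ->  a_3 = 1
  x^2: 12 a_4 + 6 a_2 - 2 a_1 + 2 a_0 = 0  ->  12 a_4 = -6 a_2 + 2 a_1 - 2 a_0 = -8  ->  a_4 = -2/3
  x^3: 20 a_5 + 8 a_3 - 2 a_2 + 2 a_1 = 0  ->  20 a_5 = -8 a_3 + 2 a_2 - 2 a_1 = -2  ->  a_5 = -1/10
  x^4: 30 a_6 + 10 a_4 - 2 a_3 + 2 a_2 = 0  ->  30 a_6 = -10 a_4 + 2 a_3 - 2 a_2 = 20/3  ->  a_6 = 2/9
Truncated series: y(x) = -1 - 2 x + x^2 + x^3 - (2/3) x^4 - (1/10) x^5 + (2/9) x^6 + O(x^7).

a_0 = -1; a_1 = -2; a_2 = 1; a_3 = 1; a_4 = -2/3; a_5 = -1/10; a_6 = 2/9


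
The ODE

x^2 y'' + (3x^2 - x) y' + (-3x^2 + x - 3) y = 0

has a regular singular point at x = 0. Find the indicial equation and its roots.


Divide by x^2 to reach normal form y'' + P_1(x) y' + P_2(x) y = 0 with P_1(x) = 3 - 1/x and P_2(x) = -3 + 1/x - 3/x^2.
x = 0 is a singular point because the y'-coefficient 3 - 1/x has a pole at x = 0 and the y-coefficient -3 + 1/x - 3/x^2 has a pole at x = 0.
It is a regular singular point because x P_1(x) = p(x) = 3x - 1 and x^2 P_2(x) = q(x) = -3x^2 + x - 3 are polynomials, hence analytic at x = 0.
p(0) = -1,  q(0) = -3.
Indicial equation: r(r-1) + p(0) r + q(0) = 0, i.e. r^2 + (p(0) - 1) r + q(0) = 0, i.e. r^2 - 2 r - 3 = 0.
Discriminant: (-2)^2 - 4(-3) = 16, so r = (2 ± 4)/2.
Solving: r_1 = 3, r_2 = -1.

indicial: r^2 - 2 r - 3 = 0; roots r_1 = 3, r_2 = -1


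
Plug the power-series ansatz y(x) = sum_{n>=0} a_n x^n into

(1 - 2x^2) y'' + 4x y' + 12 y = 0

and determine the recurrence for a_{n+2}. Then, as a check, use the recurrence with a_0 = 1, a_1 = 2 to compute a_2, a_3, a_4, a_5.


Substitute y = sum_n a_n x^n.
(1 - 2 x^2) y'' contributes (n+2)(n+1) a_{n+2} - 2 n(n-1) a_n at x^n.
4 x y'(x) contributes 4 n a_n at x^n.
12 y(x) contributes 12 a_n at x^n.
Matching x^n: (n+2)(n+1) a_{n+2} + (-2 n(n-1) + 4 n + 12) a_n = 0.
Thus a_{n+2} = (2 n(n-1) - 4 n - 12) / ((n+1)(n+2)) * a_n.

Check with a_0 = 1, a_1 = 2 (apply the recurrence for n = 0, 1, 2, 3): a_0 = 1, a_1 = 2, a_2 = -6, a_3 = -16/3, a_4 = 8, a_5 = 16/5.

a_(n+2) = (2 n(n-1) - 4 n - 12) / ((n+1)(n+2)) * a_n; check: a_0 = 1, a_1 = 2, a_2 = -6, a_3 = -16/3, a_4 = 8, a_5 = 16/5


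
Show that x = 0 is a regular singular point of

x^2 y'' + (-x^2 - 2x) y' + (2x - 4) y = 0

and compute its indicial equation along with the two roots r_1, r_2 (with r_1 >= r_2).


Divide by x^2 to reach normal form y'' + P_1(x) y' + P_2(x) y = 0 with P_1(x) = -1 - 2/x and P_2(x) = 2/x - 4/x^2.
x = 0 is a singular point because the y'-coefficient -1 - 2/x has a pole at x = 0 and the y-coefficient 2/x - 4/x^2 has a pole at x = 0.
It is a regular singular point because x P_1(x) = p(x) = -x - 2 and x^2 P_2(x) = q(x) = 2x - 4 are polynomials, hence analytic at x = 0.
p(0) = -2,  q(0) = -4.
Indicial equation: r(r-1) + p(0) r + q(0) = 0, i.e. r^2 + (p(0) - 1) r + q(0) = 0, i.e. r^2 - 3 r - 4 = 0.
Discriminant: (-3)^2 - 4(-4) = 25, so r = (3 ± 5)/2.
Solving: r_1 = 4, r_2 = -1.

indicial: r^2 - 3 r - 4 = 0; roots r_1 = 4, r_2 = -1


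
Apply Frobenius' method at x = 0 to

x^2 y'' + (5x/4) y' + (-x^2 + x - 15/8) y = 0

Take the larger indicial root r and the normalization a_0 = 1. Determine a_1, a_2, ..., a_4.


Write in Frobenius form y'' + (p(x)/x) y' + (q(x)/x^2) y = 0:
  p(x) = 5/4,  q(x) = -x^2 + x - 15/8.
Indicial equation: r(r-1) + (5/4) r + (-15/8) = 0 -> roots r_1 = 5/4, r_2 = -3/2.
Take r = r_1 = 5/4. Let y(x) = x^r sum_{n>=0} a_n x^n with a_0 = 1.
Substitute y = x^r sum a_n x^n and match x^{r+n}. The recurrence is
  D(n) a_n + 1 a_{n-1} - 1 a_{n-2} = 0,  where D(n) = (r+n)(r+n-1) + (5/4)(r+n) + (-15/8).
  a_n = [-1 a_{n-1} + 1 a_{n-2}] / D(n).
Since the indicial polynomial factors as (r - r_1)(r - r_2), D(n) = (r_1 + n - r_1)(r_1 + n - r_2) = n(n + 11/4).
Evaluating step by step (a_0 = 1):
  n = 1: D(1) = 1(1 + 11/4) = 15/4; numerator = -1(1) = -1; a_1 = (-1)/(15/4) = -4/15
  n = 2: D(2) = 2(2 + 11/4) = 19/2; numerator = -1(-4/15) + 1(1) = 19/15; a_2 = (19/15)/(19/2) = 2/15
  n = 3: D(3) = 3(3 + 11/4) = 69/4; numerator = -1(2/15) + 1(-4/15) = -2/5; a_3 = (-2/5)/(69/4) = -8/345
  n = 4: D(4) = 4(4 + 11/4) = 27; numerator = -1(-8/345) + 1(2/15) = 18/115; a_4 = (18/115)/(27) = 2/345

r = 5/4; a_0 = 1; a_1 = -4/15; a_2 = 2/15; a_3 = -8/345; a_4 = 2/345


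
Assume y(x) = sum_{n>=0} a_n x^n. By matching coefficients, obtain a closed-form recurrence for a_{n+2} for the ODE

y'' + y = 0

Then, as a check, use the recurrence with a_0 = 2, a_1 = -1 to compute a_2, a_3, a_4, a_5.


Substitute y = sum_n a_n x^n into y'' + (const) y = 0.
y''(x) = sum_{n>=0} (n+2)(n+1) a_{n+2} x^n.
The ODE becomes sum_n [(n+2)(n+1) a_{n+2} + 1 a_n] x^n = 0.
Setting each coefficient to zero gives the recurrence:
  (n+2)(n+1) a_{n+2} + 1 a_n = 0,
  a_{n+2} = -1 / ((n+1)(n+2)) a_n.

Check with a_0 = 2, a_1 = -1 (apply the recurrence for n = 0, 1, 2, 3): a_0 = 2, a_1 = -1, a_2 = -1, a_3 = 1/6, a_4 = 1/12, a_5 = -1/120.

a_{n+2} = -1/((n+1)(n+2)) * a_n; check: a_0 = 2, a_1 = -1, a_2 = -1, a_3 = 1/6, a_4 = 1/12, a_5 = -1/120


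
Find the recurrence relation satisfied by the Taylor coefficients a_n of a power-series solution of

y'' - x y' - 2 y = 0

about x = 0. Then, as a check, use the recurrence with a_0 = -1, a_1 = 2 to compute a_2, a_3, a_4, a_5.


Substitute y = sum_n a_n x^n.
y''(x) has coefficient (n+2)(n+1) a_{n+2} at x^n;
-x y'(x) has coefficient -n a_n at x^n (shift);
-2 y(x) has coefficient -2 a_n at x^n.
Matching x^n: (n+2)(n+1) a_{n+2} + (-n - 2) a_n = 0.
Thus a_{n+2} = (n + 2) / ((n+1)(n+2)) * a_n.

Check with a_0 = -1, a_1 = 2 (apply the recurrence for n = 0, 1, 2, 3): a_0 = -1, a_1 = 2, a_2 = -1, a_3 = 1, a_4 = -1/3, a_5 = 1/4.

a_(n+2) = (n + 2) / ((n+1)(n+2)) * a_n; check: a_0 = -1, a_1 = 2, a_2 = -1, a_3 = 1, a_4 = -1/3, a_5 = 1/4


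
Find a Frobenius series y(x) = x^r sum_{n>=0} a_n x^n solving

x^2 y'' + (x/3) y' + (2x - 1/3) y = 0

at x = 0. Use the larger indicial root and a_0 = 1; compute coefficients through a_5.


Write in Frobenius form y'' + (p(x)/x) y' + (q(x)/x^2) y = 0:
  p(x) = 1/3,  q(x) = 2x - 1/3.
Indicial equation: r(r-1) + (1/3) r + (-1/3) = 0 -> roots r_1 = 1, r_2 = -1/3.
Take r = r_1 = 1. Let y(x) = x^r sum_{n>=0} a_n x^n with a_0 = 1.
Substitute y = x^r sum a_n x^n and match x^{r+n}. The recurrence is
  D(n) a_n + 2 a_{n-1} = 0,  where D(n) = (r+n)(r+n-1) + (1/3)(r+n) + (-1/3).
  a_n = -2 / D(n) * a_{n-1}.
Since the indicial polynomial factors as (r - r_1)(r - r_2), D(n) = (r_1 + n - r_1)(r_1 + n - r_2) = n(n + 4/3).
Evaluating step by step (a_0 = 1):
  n = 1: D(1) = 1(1 + 4/3) = 7/3; numerator = -2(1) = -2; a_1 = (-2)/(7/3) = -6/7
  n = 2: D(2) = 2(2 + 4/3) = 20/3; numerator = -2(-6/7) = 12/7; a_2 = (12/7)/(20/3) = 9/35
  n = 3: D(3) = 3(3 + 4/3) = 13; numerator = -2(9/35) = -18/35; a_3 = (-18/35)/(13) = -18/455
  n = 4: D(4) = 4(4 + 4/3) = 64/3; numerator = -2(-18/455) = 36/455; a_4 = (36/455)/(64/3) = 27/7280
  n = 5: D(5) = 5(5 + 4/3) = 95/3; numerator = -2(27/7280) = -27/3640; a_5 = (-27/3640)/(95/3) = -81/345800

r = 1; a_0 = 1; a_1 = -6/7; a_2 = 9/35; a_3 = -18/455; a_4 = 27/7280; a_5 = -81/345800


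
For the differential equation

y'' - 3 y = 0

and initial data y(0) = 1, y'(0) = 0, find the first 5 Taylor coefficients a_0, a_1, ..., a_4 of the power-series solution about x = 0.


Ansatz: y(x) = sum_{n>=0} a_n x^n, so y'(x) = sum_{n>=1} n a_n x^(n-1) and y''(x) = sum_{n>=2} n(n-1) a_n x^(n-2).
Substitute into P(x) y'' + Q(x) y' + R(x) y = 0 with P(x) = 1, Q(x) = 0, R(x) = -3, and match powers of x.
Initial conditions: a_0 = 1, a_1 = 0.
Setting the coefficient of each power of x to zero and solving order by order (substituting the coefficients already found):
  x^0: 2 a_2 - 3 a_0 = 0  ->  2 a_2 = 3 a_0 = 3  ->  a_2 = 3/2
  x^1: 6 a_3 - 3 a_1 = 0  ->  6 a_3 = 3 a_1 = 0  ->  a_3 = 0
  x^2: 12 a_4 - 3 a_2 = 0  ->  12 a_4 = 3 a_2 = 9/2  ->  a_4 = 3/8
Truncated series: y(x) = 1 + (3/2) x^2 + (3/8) x^4 + O(x^5).

a_0 = 1; a_1 = 0; a_2 = 3/2; a_3 = 0; a_4 = 3/8


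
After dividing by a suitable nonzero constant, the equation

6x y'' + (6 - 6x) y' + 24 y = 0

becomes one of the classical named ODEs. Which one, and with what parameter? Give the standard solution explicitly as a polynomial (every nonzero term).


All three coefficients share the factor 6; dividing through by 6 gives  x y'' + (1 - x) y' + 4 y = 0.
This matches the Laguerre equation x y'' + (1 - x) y' + n y = 0 with n = 4; the polynomial solution is L_4(x).
With y = sum_k a_k x^k, matching x^k gives (k+1)k a_{k+1} + (k+1) a_{k+1} - k a_k + n a_k = 0, i.e. (k+1)^2 a_{k+1} = (k - n) a_k = (k - 4) a_k. The right side vanishes at k = 4, so the series terminates at degree 4.
Standard normalization L_n(0) = 1 gives a_0 = 1. Work upward with a_{k+1} = (k - 4) a_k / (k+1)^2:
  a_1 = (0 - 4)(1) / 1^2 = -4/1 = -4
  a_2 = (1 - 4)(-4) / 2^2 = 12/4 = 3
  a_3 = (2 - 4)(3) / 3^2 = -6/9 = -2/3
  a_4 = (3 - 4)(-2/3) / 4^2 = (2/3)/16 = 1/24
Hence L_4(x) = x^4/24 - 2 x^3/3 + 3 x^2 - 4 x + 1.

L_4(x); series = x^4/24 - 2 x^3/3 + 3 x^2 - 4 x + 1


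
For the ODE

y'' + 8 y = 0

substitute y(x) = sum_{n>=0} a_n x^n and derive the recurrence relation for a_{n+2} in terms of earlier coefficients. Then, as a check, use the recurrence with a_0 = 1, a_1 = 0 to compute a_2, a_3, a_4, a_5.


Substitute y = sum_n a_n x^n into y'' + (const) y = 0.
y''(x) = sum_{n>=0} (n+2)(n+1) a_{n+2} x^n.
The ODE becomes sum_n [(n+2)(n+1) a_{n+2} + 8 a_n] x^n = 0.
Setting each coefficient to zero gives the recurrence:
  (n+2)(n+1) a_{n+2} + 8 a_n = 0,
  a_{n+2} = -8 / ((n+1)(n+2)) a_n.

Check with a_0 = 1, a_1 = 0 (apply the recurrence for n = 0, 1, 2, 3): a_0 = 1, a_1 = 0, a_2 = -4, a_3 = 0, a_4 = 8/3, a_5 = 0.

a_{n+2} = -8/((n+1)(n+2)) * a_n; check: a_0 = 1, a_1 = 0, a_2 = -4, a_3 = 0, a_4 = 8/3, a_5 = 0


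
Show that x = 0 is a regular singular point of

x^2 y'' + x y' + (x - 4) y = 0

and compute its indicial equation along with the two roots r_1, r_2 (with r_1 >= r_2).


Divide by x^2 to reach normal form y'' + P_1(x) y' + P_2(x) y = 0 with P_1(x) = 1/x and P_2(x) = 1/x - 4/x^2.
x = 0 is a singular point because the y'-coefficient 1/x has a pole at x = 0 and the y-coefficient 1/x - 4/x^2 has a pole at x = 0.
It is a regular singular point because x P_1(x) = p(x) = 1 and x^2 P_2(x) = q(x) = x - 4 are polynomials, hence analytic at x = 0.
p(0) = 1,  q(0) = -4.
Indicial equation: r(r-1) + p(0) r + q(0) = 0, i.e. r^2 + (p(0) - 1) r + q(0) = 0, i.e. r^2 - 4 = 0.
Discriminant: (0)^2 - 4(-4) = 16, so r = (0 ± 4)/2.
Solving: r_1 = 2, r_2 = -2.

indicial: r^2 - 4 = 0; roots r_1 = 2, r_2 = -2


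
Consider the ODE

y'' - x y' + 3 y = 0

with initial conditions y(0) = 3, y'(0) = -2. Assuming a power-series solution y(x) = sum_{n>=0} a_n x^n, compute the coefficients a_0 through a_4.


Ansatz: y(x) = sum_{n>=0} a_n x^n, so y'(x) = sum_{n>=1} n a_n x^(n-1) and y''(x) = sum_{n>=2} n(n-1) a_n x^(n-2).
Substitute into P(x) y'' + Q(x) y' + R(x) y = 0 with P(x) = 1, Q(x) = -x, R(x) = 3, and match powers of x.
Initial conditions: a_0 = 3, a_1 = -2.
Setting the coefficient of each power of x to zero and solving order by order (substituting the coefficients already found):
  x^0: 2 a_2 + 3 a_0 = 0  ->  2 a_2 = -3 a_0 = -9  ->  a_2 = -9/2
  x^1: 6 a_3 + 2 a_1 = 0  ->  6 a_3 = -2 a_1 = 4  ->  a_3 = 2/3
  x^2: 12 a_4 + a_2 = 0  ->  12 a_4 = -a_2 = 9/2  ->  a_4 = 3/8
Truncated series: y(x) = 3 - 2 x - (9/2) x^2 + (2/3) x^3 + (3/8) x^4 + O(x^5).

a_0 = 3; a_1 = -2; a_2 = -9/2; a_3 = 2/3; a_4 = 3/8


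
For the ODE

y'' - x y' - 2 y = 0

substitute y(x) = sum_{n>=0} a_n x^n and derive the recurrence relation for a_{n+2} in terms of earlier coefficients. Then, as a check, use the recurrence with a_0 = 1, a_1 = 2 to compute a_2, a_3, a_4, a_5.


Substitute y = sum_n a_n x^n.
y''(x) has coefficient (n+2)(n+1) a_{n+2} at x^n;
-x y'(x) has coefficient -n a_n at x^n (shift);
-2 y(x) has coefficient -2 a_n at x^n.
Matching x^n: (n+2)(n+1) a_{n+2} + (-n - 2) a_n = 0.
Thus a_{n+2} = (n + 2) / ((n+1)(n+2)) * a_n.

Check with a_0 = 1, a_1 = 2 (apply the recurrence for n = 0, 1, 2, 3): a_0 = 1, a_1 = 2, a_2 = 1, a_3 = 1, a_4 = 1/3, a_5 = 1/4.

a_(n+2) = (n + 2) / ((n+1)(n+2)) * a_n; check: a_0 = 1, a_1 = 2, a_2 = 1, a_3 = 1, a_4 = 1/3, a_5 = 1/4


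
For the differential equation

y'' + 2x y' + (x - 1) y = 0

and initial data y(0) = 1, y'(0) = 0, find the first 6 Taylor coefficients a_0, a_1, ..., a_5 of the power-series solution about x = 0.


Ansatz: y(x) = sum_{n>=0} a_n x^n, so y'(x) = sum_{n>=1} n a_n x^(n-1) and y''(x) = sum_{n>=2} n(n-1) a_n x^(n-2).
Substitute into P(x) y'' + Q(x) y' + R(x) y = 0 with P(x) = 1, Q(x) = 2x, R(x) = x - 1, and match powers of x.
Initial conditions: a_0 = 1, a_1 = 0.
Setting the coefficient of each power of x to zero and solving order by order (substituting the coefficients already found):
  x^0: 2 a_2 - a_0 = 0  ->  2 a_2 = a_0 = 1  ->  a_2 = 1/2
  x^1: 6 a_3 + a_1 + a_0 = 0  ->  6 a_3 = -a_1 - a_0 = -1  ->  a_3 = -1/6
  x^2: 12 a_4 + 3 a_2 + a_1 = 0  ->  12 a_4 = -3 a_2 - a_1 = -3/2  ->  a_4 = -1/8
  x^3: 20 a_5 + 5 a_3 + a_2 = 0  ->  20 a_5 = -5 a_3 - a_2 = 1/3  ->  a_5 = 1/60
Truncated series: y(x) = 1 + (1/2) x^2 - (1/6) x^3 - (1/8) x^4 + (1/60) x^5 + O(x^6).

a_0 = 1; a_1 = 0; a_2 = 1/2; a_3 = -1/6; a_4 = -1/8; a_5 = 1/60


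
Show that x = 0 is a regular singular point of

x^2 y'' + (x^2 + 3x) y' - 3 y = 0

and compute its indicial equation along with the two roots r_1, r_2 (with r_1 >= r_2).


Divide by x^2 to reach normal form y'' + P_1(x) y' + P_2(x) y = 0 with P_1(x) = 1 + 3/x and P_2(x) = -3/x^2.
x = 0 is a singular point because the y'-coefficient 1 + 3/x has a pole at x = 0 and the y-coefficient -3/x^2 has a pole at x = 0.
It is a regular singular point because x P_1(x) = p(x) = x + 3 and x^2 P_2(x) = q(x) = -3 are polynomials, hence analytic at x = 0.
p(0) = 3,  q(0) = -3.
Indicial equation: r(r-1) + p(0) r + q(0) = 0, i.e. r^2 + (p(0) - 1) r + q(0) = 0, i.e. r^2 + 2 r - 3 = 0.
Discriminant: (2)^2 - 4(-3) = 16, so r = (-2 ± 4)/2.
Solving: r_1 = 1, r_2 = -3.

indicial: r^2 + 2 r - 3 = 0; roots r_1 = 1, r_2 = -3


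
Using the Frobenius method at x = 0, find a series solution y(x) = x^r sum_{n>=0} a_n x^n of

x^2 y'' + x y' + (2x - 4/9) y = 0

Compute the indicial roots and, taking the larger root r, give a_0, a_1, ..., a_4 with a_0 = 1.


Write in Frobenius form y'' + (p(x)/x) y' + (q(x)/x^2) y = 0:
  p(x) = 1,  q(x) = 2x - 4/9.
Indicial equation: r(r-1) + (1) r + (-4/9) = 0 -> roots r_1 = 2/3, r_2 = -2/3.
Take r = r_1 = 2/3. Let y(x) = x^r sum_{n>=0} a_n x^n with a_0 = 1.
Substitute y = x^r sum a_n x^n and match x^{r+n}. The recurrence is
  D(n) a_n + 2 a_{n-1} = 0,  where D(n) = (r+n)(r+n-1) + (1)(r+n) + (-4/9).
  a_n = -2 / D(n) * a_{n-1}.
Since the indicial polynomial factors as (r - r_1)(r - r_2), D(n) = (r_1 + n - r_1)(r_1 + n - r_2) = n(n + 4/3).
Evaluating step by step (a_0 = 1):
  n = 1: D(1) = 1(1 + 4/3) = 7/3; numerator = -2(1) = -2; a_1 = (-2)/(7/3) = -6/7
  n = 2: D(2) = 2(2 + 4/3) = 20/3; numerator = -2(-6/7) = 12/7; a_2 = (12/7)/(20/3) = 9/35
  n = 3: D(3) = 3(3 + 4/3) = 13; numerator = -2(9/35) = -18/35; a_3 = (-18/35)/(13) = -18/455
  n = 4: D(4) = 4(4 + 4/3) = 64/3; numerator = -2(-18/455) = 36/455; a_4 = (36/455)/(64/3) = 27/7280

r = 2/3; a_0 = 1; a_1 = -6/7; a_2 = 9/35; a_3 = -18/455; a_4 = 27/7280


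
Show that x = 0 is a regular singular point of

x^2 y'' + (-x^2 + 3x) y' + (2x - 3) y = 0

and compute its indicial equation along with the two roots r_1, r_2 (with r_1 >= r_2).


Divide by x^2 to reach normal form y'' + P_1(x) y' + P_2(x) y = 0 with P_1(x) = -1 + 3/x and P_2(x) = 2/x - 3/x^2.
x = 0 is a singular point because the y'-coefficient -1 + 3/x has a pole at x = 0 and the y-coefficient 2/x - 3/x^2 has a pole at x = 0.
It is a regular singular point because x P_1(x) = p(x) = 3 - x and x^2 P_2(x) = q(x) = 2x - 3 are polynomials, hence analytic at x = 0.
p(0) = 3,  q(0) = -3.
Indicial equation: r(r-1) + p(0) r + q(0) = 0, i.e. r^2 + (p(0) - 1) r + q(0) = 0, i.e. r^2 + 2 r - 3 = 0.
Discriminant: (2)^2 - 4(-3) = 16, so r = (-2 ± 4)/2.
Solving: r_1 = 1, r_2 = -3.

indicial: r^2 + 2 r - 3 = 0; roots r_1 = 1, r_2 = -3


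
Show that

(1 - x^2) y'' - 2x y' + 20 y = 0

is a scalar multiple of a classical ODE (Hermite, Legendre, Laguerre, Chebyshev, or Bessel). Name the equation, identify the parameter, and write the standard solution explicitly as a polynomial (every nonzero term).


The equation is already in a standard form:  (1 - x^2) y'' - 2x y' + 20 y = 0.
This matches the Legendre equation (1 - x^2) y'' - 2x y' + n(n+1) y = 0 (note the -2x y' term) with n(n+1) = 20, so n = 4; the polynomial solution is P_4(x).
With y = sum_k a_k x^k, matching x^k gives (k+2)(k+1) a_{k+2} = [k(k+1) - n(n+1)] a_k = (k - 4)(k + 5) a_k. The right side vanishes at k = 4, so the series with the parity of 4 terminates at degree 4.
Standard normalization (P_n(1) = 1): leading coefficient (2n)!/(2^n (n!)^2) = 40320/(16*576) = 35/8, so a_4 = 35/8. Work downward with a_k = (k+1)(k+2) a_{k+2} / ((k - 4)(k + 5)):
  a_2 = (3)(4)(35/8) / ((2 - 4)(2 + 5)) = (105/2)/(-14) = -15/4
  a_0 = (1)(2)(-15/4) / ((0 - 4)(0 + 5)) = (-15/2)/(-20) = 3/8
Hence P_4(x) = 35 x^4/8 - 15 x^2/4 + 3/8.

P_4(x); series = 35 x^4/8 - 15 x^2/4 + 3/8


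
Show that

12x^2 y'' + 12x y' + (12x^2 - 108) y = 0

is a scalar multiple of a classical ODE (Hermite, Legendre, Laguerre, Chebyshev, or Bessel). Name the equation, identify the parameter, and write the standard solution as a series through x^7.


All three coefficients share the factor 12; dividing through by 12 gives  x^2 y'' + x y' + (x^2 - 9) y = 0.
This matches the Bessel equation x^2 y'' + x y' + (x^2 - nu^2) y = 0 with nu^2 = 9, so nu = 3; the solution bounded at x = 0 is J_3(x).
Frobenius at x = 0: indicial roots ±nu; for r = nu the recurrence k(k + 2nu) c_k = -c_{k-2} gives the standard series J_nu(x) = sum_{k>=0} (-1)^k / (k! (k+nu)!) (x/2)^(2k+nu). Evaluate the first 3 terms:
  k = 0: (-1)^0 / (0! * 3! * 2^3) x^3 = 1/(1*6*8) x^3 = (1/48) x^3
  k = 1: (-1)^1 / (1! * 4! * 2^5) x^5 = -1/(1*24*32) x^5 = (-1/768) x^5
  k = 2: (-1)^2 / (2! * 5! * 2^7) x^7 = 1/(2*120*128) x^7 = (1/30720) x^7
Hence J_3(x) = x^7/30720 - x^5/768 + x^3/48 + ....

J_3(x); series = x^7/30720 - x^5/768 + x^3/48


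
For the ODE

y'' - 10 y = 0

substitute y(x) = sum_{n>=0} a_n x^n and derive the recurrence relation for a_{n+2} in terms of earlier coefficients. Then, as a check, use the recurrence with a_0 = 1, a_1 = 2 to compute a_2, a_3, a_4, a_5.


Substitute y = sum_n a_n x^n into y'' + (const) y = 0.
y''(x) = sum_{n>=0} (n+2)(n+1) a_{n+2} x^n.
The ODE becomes sum_n [(n+2)(n+1) a_{n+2} - 10 a_n] x^n = 0.
Setting each coefficient to zero gives the recurrence:
  (n+2)(n+1) a_{n+2} - 10 a_n = 0,
  a_{n+2} = 10 / ((n+1)(n+2)) a_n.

Check with a_0 = 1, a_1 = 2 (apply the recurrence for n = 0, 1, 2, 3): a_0 = 1, a_1 = 2, a_2 = 5, a_3 = 10/3, a_4 = 25/6, a_5 = 5/3.

a_{n+2} = 10/((n+1)(n+2)) * a_n; check: a_0 = 1, a_1 = 2, a_2 = 5, a_3 = 10/3, a_4 = 25/6, a_5 = 5/3


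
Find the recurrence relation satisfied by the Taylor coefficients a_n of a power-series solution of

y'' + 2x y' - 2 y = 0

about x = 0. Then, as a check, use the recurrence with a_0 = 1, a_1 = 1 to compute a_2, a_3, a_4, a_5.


Substitute y = sum_n a_n x^n.
y''(x) has coefficient (n+2)(n+1) a_{n+2} at x^n;
2 x y'(x) has coefficient 2 n a_n at x^n (shift);
-2 y(x) has coefficient -2 a_n at x^n.
Matching x^n: (n+2)(n+1) a_{n+2} + (2n - 2) a_n = 0.
Thus a_{n+2} = (-2n + 2) / ((n+1)(n+2)) * a_n.

Check with a_0 = 1, a_1 = 1 (apply the recurrence for n = 0, 1, 2, 3): a_0 = 1, a_1 = 1, a_2 = 1, a_3 = 0, a_4 = -1/6, a_5 = 0.

a_(n+2) = (-2n + 2) / ((n+1)(n+2)) * a_n; check: a_0 = 1, a_1 = 1, a_2 = 1, a_3 = 0, a_4 = -1/6, a_5 = 0


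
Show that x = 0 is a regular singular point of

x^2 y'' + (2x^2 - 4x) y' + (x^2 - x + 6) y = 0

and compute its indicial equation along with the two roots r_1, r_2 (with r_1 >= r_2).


Divide by x^2 to reach normal form y'' + P_1(x) y' + P_2(x) y = 0 with P_1(x) = 2 - 4/x and P_2(x) = 1 - 1/x + 6/x^2.
x = 0 is a singular point because the y'-coefficient 2 - 4/x has a pole at x = 0 and the y-coefficient 1 - 1/x + 6/x^2 has a pole at x = 0.
It is a regular singular point because x P_1(x) = p(x) = 2x - 4 and x^2 P_2(x) = q(x) = x^2 - x + 6 are polynomials, hence analytic at x = 0.
p(0) = -4,  q(0) = 6.
Indicial equation: r(r-1) + p(0) r + q(0) = 0, i.e. r^2 + (p(0) - 1) r + q(0) = 0, i.e. r^2 - 5 r + 6 = 0.
Discriminant: (-5)^2 - 4(6) = 1, so r = (5 ± 1)/2.
Solving: r_1 = 3, r_2 = 2.

indicial: r^2 - 5 r + 6 = 0; roots r_1 = 3, r_2 = 2


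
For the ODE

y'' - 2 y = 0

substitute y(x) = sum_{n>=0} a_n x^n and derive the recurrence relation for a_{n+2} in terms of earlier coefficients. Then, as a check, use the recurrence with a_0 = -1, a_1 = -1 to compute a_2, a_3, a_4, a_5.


Substitute y = sum_n a_n x^n into y'' + (const) y = 0.
y''(x) = sum_{n>=0} (n+2)(n+1) a_{n+2} x^n.
The ODE becomes sum_n [(n+2)(n+1) a_{n+2} - 2 a_n] x^n = 0.
Setting each coefficient to zero gives the recurrence:
  (n+2)(n+1) a_{n+2} - 2 a_n = 0,
  a_{n+2} = 2 / ((n+1)(n+2)) a_n.

Check with a_0 = -1, a_1 = -1 (apply the recurrence for n = 0, 1, 2, 3): a_0 = -1, a_1 = -1, a_2 = -1, a_3 = -1/3, a_4 = -1/6, a_5 = -1/30.

a_{n+2} = 2/((n+1)(n+2)) * a_n; check: a_0 = -1, a_1 = -1, a_2 = -1, a_3 = -1/3, a_4 = -1/6, a_5 = -1/30


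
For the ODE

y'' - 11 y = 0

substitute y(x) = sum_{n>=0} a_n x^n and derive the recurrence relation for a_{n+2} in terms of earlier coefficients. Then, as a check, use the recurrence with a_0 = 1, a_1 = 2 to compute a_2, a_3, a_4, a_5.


Substitute y = sum_n a_n x^n into y'' + (const) y = 0.
y''(x) = sum_{n>=0} (n+2)(n+1) a_{n+2} x^n.
The ODE becomes sum_n [(n+2)(n+1) a_{n+2} - 11 a_n] x^n = 0.
Setting each coefficient to zero gives the recurrence:
  (n+2)(n+1) a_{n+2} - 11 a_n = 0,
  a_{n+2} = 11 / ((n+1)(n+2)) a_n.

Check with a_0 = 1, a_1 = 2 (apply the recurrence for n = 0, 1, 2, 3): a_0 = 1, a_1 = 2, a_2 = 11/2, a_3 = 11/3, a_4 = 121/24, a_5 = 121/60.

a_{n+2} = 11/((n+1)(n+2)) * a_n; check: a_0 = 1, a_1 = 2, a_2 = 11/2, a_3 = 11/3, a_4 = 121/24, a_5 = 121/60


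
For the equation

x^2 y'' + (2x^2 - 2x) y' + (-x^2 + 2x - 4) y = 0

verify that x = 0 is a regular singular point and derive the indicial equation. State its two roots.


Divide by x^2 to reach normal form y'' + P_1(x) y' + P_2(x) y = 0 with P_1(x) = 2 - 2/x and P_2(x) = -1 + 2/x - 4/x^2.
x = 0 is a singular point because the y'-coefficient 2 - 2/x has a pole at x = 0 and the y-coefficient -1 + 2/x - 4/x^2 has a pole at x = 0.
It is a regular singular point because x P_1(x) = p(x) = 2x - 2 and x^2 P_2(x) = q(x) = -x^2 + 2x - 4 are polynomials, hence analytic at x = 0.
p(0) = -2,  q(0) = -4.
Indicial equation: r(r-1) + p(0) r + q(0) = 0, i.e. r^2 + (p(0) - 1) r + q(0) = 0, i.e. r^2 - 3 r - 4 = 0.
Discriminant: (-3)^2 - 4(-4) = 25, so r = (3 ± 5)/2.
Solving: r_1 = 4, r_2 = -1.

indicial: r^2 - 3 r - 4 = 0; roots r_1 = 4, r_2 = -1


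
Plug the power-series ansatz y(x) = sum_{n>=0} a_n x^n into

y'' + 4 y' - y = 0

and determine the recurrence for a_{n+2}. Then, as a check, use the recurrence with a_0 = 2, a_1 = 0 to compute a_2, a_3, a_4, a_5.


Substitute y = sum_n a_n x^n.
y''(x) has coefficient (n+2)(n+1) a_{n+2} at x^n;
4 y'(x) has coefficient 4 (n+1) a_{n+1} at x^n;
-y(x) has coefficient -1 a_n at x^n.
Matching x^n: (n+2)(n+1) a_{n+2} + 4 (n+1) a_{n+1} - 1 a_n = 0.
Thus a_{n+2} = [-4 (n+1) a_{n+1} + 1 a_n] / ((n+1)(n+2)).

Check with a_0 = 2, a_1 = 0 (apply the recurrence for n = 0, 1, 2, 3): a_0 = 2, a_1 = 0, a_2 = 1, a_3 = -4/3, a_4 = 17/12, a_5 = -6/5.

a_(n+2) = [-4 (n+1) a_(n+1) + 1 a_n] / ((n+1)(n+2)); check: a_0 = 2, a_1 = 0, a_2 = 1, a_3 = -4/3, a_4 = 17/12, a_5 = -6/5


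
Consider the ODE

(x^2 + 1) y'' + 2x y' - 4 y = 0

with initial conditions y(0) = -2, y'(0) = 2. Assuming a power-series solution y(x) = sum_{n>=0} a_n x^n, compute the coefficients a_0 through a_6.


Ansatz: y(x) = sum_{n>=0} a_n x^n, so y'(x) = sum_{n>=1} n a_n x^(n-1) and y''(x) = sum_{n>=2} n(n-1) a_n x^(n-2).
Substitute into P(x) y'' + Q(x) y' + R(x) y = 0 with P(x) = x^2 + 1, Q(x) = 2x, R(x) = -4, and match powers of x.
Initial conditions: a_0 = -2, a_1 = 2.
Setting the coefficient of each power of x to zero and solving order by order (substituting the coefficients already found):
  x^0: 2 a_2 - 4 a_0 = 0  ->  2 a_2 = 4 a_0 = -8  ->  a_2 = -4
  x^1: 6 a_3 - 2 a_1 = 0  ->  6 a_3 = 2 a_1 = 4  ->  a_3 = 2/3
  x^2: 12 a_4 + 2 a_2 = 0  ->  12 a_4 = -2 a_2 = 8  ->  a_4 = 2/3
  x^3: 20 a_5 + 8 a_3 = 0  ->  20 a_5 = -8 a_3 = -16/3  ->  a_5 = -4/15
  x^4: 30 a_6 + 16 a_4 = 0  ->  30 a_6 = -16 a_4 = -32/3  ->  a_6 = -16/45
Truncated series: y(x) = -2 + 2 x - 4 x^2 + (2/3) x^3 + (2/3) x^4 - (4/15) x^5 - (16/45) x^6 + O(x^7).

a_0 = -2; a_1 = 2; a_2 = -4; a_3 = 2/3; a_4 = 2/3; a_5 = -4/15; a_6 = -16/45


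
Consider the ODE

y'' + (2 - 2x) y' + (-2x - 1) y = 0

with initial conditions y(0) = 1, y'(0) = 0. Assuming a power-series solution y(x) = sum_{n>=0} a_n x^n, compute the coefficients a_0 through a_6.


Ansatz: y(x) = sum_{n>=0} a_n x^n, so y'(x) = sum_{n>=1} n a_n x^(n-1) and y''(x) = sum_{n>=2} n(n-1) a_n x^(n-2).
Substitute into P(x) y'' + Q(x) y' + R(x) y = 0 with P(x) = 1, Q(x) = 2 - 2x, R(x) = -2x - 1, and match powers of x.
Initial conditions: a_0 = 1, a_1 = 0.
Setting the coefficient of each power of x to zero and solving order by order (substituting the coefficients already found):
  x^0: 2 a_2 + 2 a_1 - a_0 = 0  ->  2 a_2 = -2 a_1 + a_0 = 1  ->  a_2 = 1/2
  x^1: 6 a_3 + 4 a_2 - 3 a_1 - 2 a_0 = 0  ->  6 a_3 = -4 a_2 + 3 a_1 + 2 a_0 = 0  ->  a_3 = 0
  x^2: 12 a_4 + 6 a_3 - 5 a_2 - 2 a_1 = 0  ->  12 a_4 = -6 a_3 + 5 a_2 + 2 a_1 = 5/2  ->  a_4 = 5/24
  x^3: 20 a_5 + 8 a_4 - 7 a_3 - 2 a_2 = 0  ->  20 a_5 = -8 a_4 + 7 a_3 + 2 a_2 = -2/3  ->  a_5 = -1/30
  x^4: 30 a_6 + 10 a_5 - 9 a_4 - 2 a_3 = 0  ->  30 a_6 = -10 a_5 + 9 a_4 + 2 a_3 = 53/24  ->  a_6 = 53/720
Truncated series: y(x) = 1 + (1/2) x^2 + (5/24) x^4 - (1/30) x^5 + (53/720) x^6 + O(x^7).

a_0 = 1; a_1 = 0; a_2 = 1/2; a_3 = 0; a_4 = 5/24; a_5 = -1/30; a_6 = 53/720


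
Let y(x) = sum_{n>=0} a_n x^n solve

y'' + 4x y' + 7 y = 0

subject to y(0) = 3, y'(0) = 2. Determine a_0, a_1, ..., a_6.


Ansatz: y(x) = sum_{n>=0} a_n x^n, so y'(x) = sum_{n>=1} n a_n x^(n-1) and y''(x) = sum_{n>=2} n(n-1) a_n x^(n-2).
Substitute into P(x) y'' + Q(x) y' + R(x) y = 0 with P(x) = 1, Q(x) = 4x, R(x) = 7, and match powers of x.
Initial conditions: a_0 = 3, a_1 = 2.
Setting the coefficient of each power of x to zero and solving order by order (substituting the coefficients already found):
  x^0: 2 a_2 + 7 a_0 = 0  ->  2 a_2 = -7 a_0 = -21  ->  a_2 = -21/2
  x^1: 6 a_3 + 11 a_1 = 0  ->  6 a_3 = -11 a_1 = -22  ->  a_3 = -11/3
  x^2: 12 a_4 + 15 a_2 = 0  ->  12 a_4 = -15 a_2 = 315/2  ->  a_4 = 105/8
  x^3: 20 a_5 + 19 a_3 = 0  ->  20 a_5 = -19 a_3 = 209/3  ->  a_5 = 209/60
  x^4: 30 a_6 + 23 a_4 = 0  ->  30 a_6 = -23 a_4 = -2415/8  ->  a_6 = -161/16
Truncated series: y(x) = 3 + 2 x - (21/2) x^2 - (11/3) x^3 + (105/8) x^4 + (209/60) x^5 - (161/16) x^6 + O(x^7).

a_0 = 3; a_1 = 2; a_2 = -21/2; a_3 = -11/3; a_4 = 105/8; a_5 = 209/60; a_6 = -161/16


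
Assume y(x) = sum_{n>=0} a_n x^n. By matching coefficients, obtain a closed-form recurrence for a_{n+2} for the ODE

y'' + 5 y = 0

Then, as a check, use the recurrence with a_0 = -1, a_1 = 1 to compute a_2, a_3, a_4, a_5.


Substitute y = sum_n a_n x^n into y'' + (const) y = 0.
y''(x) = sum_{n>=0} (n+2)(n+1) a_{n+2} x^n.
The ODE becomes sum_n [(n+2)(n+1) a_{n+2} + 5 a_n] x^n = 0.
Setting each coefficient to zero gives the recurrence:
  (n+2)(n+1) a_{n+2} + 5 a_n = 0,
  a_{n+2} = -5 / ((n+1)(n+2)) a_n.

Check with a_0 = -1, a_1 = 1 (apply the recurrence for n = 0, 1, 2, 3): a_0 = -1, a_1 = 1, a_2 = 5/2, a_3 = -5/6, a_4 = -25/24, a_5 = 5/24.

a_{n+2} = -5/((n+1)(n+2)) * a_n; check: a_0 = -1, a_1 = 1, a_2 = 5/2, a_3 = -5/6, a_4 = -25/24, a_5 = 5/24


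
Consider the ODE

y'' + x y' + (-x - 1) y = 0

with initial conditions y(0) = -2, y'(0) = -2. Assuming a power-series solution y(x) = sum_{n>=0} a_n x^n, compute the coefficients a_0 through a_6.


Ansatz: y(x) = sum_{n>=0} a_n x^n, so y'(x) = sum_{n>=1} n a_n x^(n-1) and y''(x) = sum_{n>=2} n(n-1) a_n x^(n-2).
Substitute into P(x) y'' + Q(x) y' + R(x) y = 0 with P(x) = 1, Q(x) = x, R(x) = -x - 1, and match powers of x.
Initial conditions: a_0 = -2, a_1 = -2.
Setting the coefficient of each power of x to zero and solving order by order (substituting the coefficients already found):
  x^0: 2 a_2 - a_0 = 0  ->  2 a_2 = a_0 = -2  ->  a_2 = -1
  x^1: 6 a_3 - a_0 = 0  ->  6 a_3 = a_0 = -2  ->  a_3 = -1/3
  x^2: 12 a_4 + a_2 - a_1 = 0  ->  12 a_4 = -a_2 + a_1 = -1  ->  a_4 = -1/12
  x^3: 20 a_5 + 2 a_3 - a_2 = 0  ->  20 a_5 = -2 a_3 + a_2 = -1/3  ->  a_5 = -1/60
  x^4: 30 a_6 + 3 a_4 - a_3 = 0  ->  30 a_6 = -3 a_4 + a_3 = -1/12  ->  a_6 = -1/360
Truncated series: y(x) = -2 - 2 x - x^2 - (1/3) x^3 - (1/12) x^4 - (1/60) x^5 - (1/360) x^6 + O(x^7).

a_0 = -2; a_1 = -2; a_2 = -1; a_3 = -1/3; a_4 = -1/12; a_5 = -1/60; a_6 = -1/360


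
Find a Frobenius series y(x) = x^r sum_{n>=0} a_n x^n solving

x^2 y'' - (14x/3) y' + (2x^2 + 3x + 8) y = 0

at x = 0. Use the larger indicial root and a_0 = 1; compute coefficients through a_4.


Write in Frobenius form y'' + (p(x)/x) y' + (q(x)/x^2) y = 0:
  p(x) = -14/3,  q(x) = 2x^2 + 3x + 8.
Indicial equation: r(r-1) + (-14/3) r + (8) = 0 -> roots r_1 = 3, r_2 = 8/3.
Take r = r_1 = 3. Let y(x) = x^r sum_{n>=0} a_n x^n with a_0 = 1.
Substitute y = x^r sum a_n x^n and match x^{r+n}. The recurrence is
  D(n) a_n + 3 a_{n-1} + 2 a_{n-2} = 0,  where D(n) = (r+n)(r+n-1) + (-14/3)(r+n) + (8).
  a_n = [-3 a_{n-1} - 2 a_{n-2}] / D(n).
Since the indicial polynomial factors as (r - r_1)(r - r_2), D(n) = (r_1 + n - r_1)(r_1 + n - r_2) = n(n + 1/3).
Evaluating step by step (a_0 = 1):
  n = 1: D(1) = 1(1 + 1/3) = 4/3; numerator = -3(1) = -3; a_1 = (-3)/(4/3) = -9/4
  n = 2: D(2) = 2(2 + 1/3) = 14/3; numerator = -3(-9/4) - 2(1) = 19/4; a_2 = (19/4)/(14/3) = 57/56
  n = 3: D(3) = 3(3 + 1/3) = 10; numerator = -3(57/56) - 2(-9/4) = 81/56; a_3 = (81/56)/(10) = 81/560
  n = 4: D(4) = 4(4 + 1/3) = 52/3; numerator = -3(81/560) - 2(57/56) = -1383/560; a_4 = (-1383/560)/(52/3) = -4149/29120

r = 3; a_0 = 1; a_1 = -9/4; a_2 = 57/56; a_3 = 81/560; a_4 = -4149/29120


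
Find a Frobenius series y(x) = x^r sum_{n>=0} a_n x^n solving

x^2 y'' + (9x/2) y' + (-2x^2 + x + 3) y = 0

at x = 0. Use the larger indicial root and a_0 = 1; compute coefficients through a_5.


Write in Frobenius form y'' + (p(x)/x) y' + (q(x)/x^2) y = 0:
  p(x) = 9/2,  q(x) = -2x^2 + x + 3.
Indicial equation: r(r-1) + (9/2) r + (3) = 0 -> roots r_1 = -3/2, r_2 = -2.
Take r = r_1 = -3/2. Let y(x) = x^r sum_{n>=0} a_n x^n with a_0 = 1.
Substitute y = x^r sum a_n x^n and match x^{r+n}. The recurrence is
  D(n) a_n + 1 a_{n-1} - 2 a_{n-2} = 0,  where D(n) = (r+n)(r+n-1) + (9/2)(r+n) + (3).
  a_n = [-1 a_{n-1} + 2 a_{n-2}] / D(n).
Since the indicial polynomial factors as (r - r_1)(r - r_2), D(n) = (r_1 + n - r_1)(r_1 + n - r_2) = n(n + 1/2).
Evaluating step by step (a_0 = 1):
  n = 1: D(1) = 1(1 + 1/2) = 3/2; numerator = -1(1) = -1; a_1 = (-1)/(3/2) = -2/3
  n = 2: D(2) = 2(2 + 1/2) = 5; numerator = -1(-2/3) + 2(1) = 8/3; a_2 = (8/3)/(5) = 8/15
  n = 3: D(3) = 3(3 + 1/2) = 21/2; numerator = -1(8/15) + 2(-2/3) = -28/15; a_3 = (-28/15)/(21/2) = -8/45
  n = 4: D(4) = 4(4 + 1/2) = 18; numerator = -1(-8/45) + 2(8/15) = 56/45; a_4 = (56/45)/(18) = 28/405
  n = 5: D(5) = 5(5 + 1/2) = 55/2; numerator = -1(28/405) + 2(-8/45) = -172/405; a_5 = (-172/405)/(55/2) = -344/22275

r = -3/2; a_0 = 1; a_1 = -2/3; a_2 = 8/15; a_3 = -8/45; a_4 = 28/405; a_5 = -344/22275


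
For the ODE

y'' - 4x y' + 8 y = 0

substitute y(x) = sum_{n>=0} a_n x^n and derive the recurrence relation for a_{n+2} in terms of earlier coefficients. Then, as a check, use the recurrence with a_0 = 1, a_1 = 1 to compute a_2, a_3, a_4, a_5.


Substitute y = sum_n a_n x^n.
y''(x) has coefficient (n+2)(n+1) a_{n+2} at x^n;
-4 x y'(x) has coefficient -4 n a_n at x^n (shift);
8 y(x) has coefficient 8 a_n at x^n.
Matching x^n: (n+2)(n+1) a_{n+2} + (-4n + 8) a_n = 0.
Thus a_{n+2} = (4n - 8) / ((n+1)(n+2)) * a_n.

Check with a_0 = 1, a_1 = 1 (apply the recurrence for n = 0, 1, 2, 3): a_0 = 1, a_1 = 1, a_2 = -4, a_3 = -2/3, a_4 = 0, a_5 = -2/15.

a_(n+2) = (4n - 8) / ((n+1)(n+2)) * a_n; check: a_0 = 1, a_1 = 1, a_2 = -4, a_3 = -2/3, a_4 = 0, a_5 = -2/15


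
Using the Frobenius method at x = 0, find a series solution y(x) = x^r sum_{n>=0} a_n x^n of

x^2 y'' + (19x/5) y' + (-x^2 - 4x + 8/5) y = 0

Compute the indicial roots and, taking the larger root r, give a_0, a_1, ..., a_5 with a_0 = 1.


Write in Frobenius form y'' + (p(x)/x) y' + (q(x)/x^2) y = 0:
  p(x) = 19/5,  q(x) = -x^2 - 4x + 8/5.
Indicial equation: r(r-1) + (19/5) r + (8/5) = 0 -> roots r_1 = -4/5, r_2 = -2.
Take r = r_1 = -4/5. Let y(x) = x^r sum_{n>=0} a_n x^n with a_0 = 1.
Substitute y = x^r sum a_n x^n and match x^{r+n}. The recurrence is
  D(n) a_n - 4 a_{n-1} - 1 a_{n-2} = 0,  where D(n) = (r+n)(r+n-1) + (19/5)(r+n) + (8/5).
  a_n = [4 a_{n-1} + 1 a_{n-2}] / D(n).
Since the indicial polynomial factors as (r - r_1)(r - r_2), D(n) = (r_1 + n - r_1)(r_1 + n - r_2) = n(n + 6/5).
Evaluating step by step (a_0 = 1):
  n = 1: D(1) = 1(1 + 6/5) = 11/5; numerator = 4(1) = 4; a_1 = (4)/(11/5) = 20/11
  n = 2: D(2) = 2(2 + 6/5) = 32/5; numerator = 4(20/11) + 1(1) = 91/11; a_2 = (91/11)/(32/5) = 455/352
  n = 3: D(3) = 3(3 + 6/5) = 63/5; numerator = 4(455/352) + 1(20/11) = 615/88; a_3 = (615/88)/(63/5) = 1025/1848
  n = 4: D(4) = 4(4 + 6/5) = 104/5; numerator = 4(1025/1848) + 1(455/352) = 25955/7392; a_4 = (25955/7392)/(104/5) = 129775/768768
  n = 5: D(5) = 5(5 + 6/5) = 31; numerator = 4(129775/768768) + 1(1025/1848) = 236375/192192; a_5 = (236375/192192)/(31) = 7625/192192

r = -4/5; a_0 = 1; a_1 = 20/11; a_2 = 455/352; a_3 = 1025/1848; a_4 = 129775/768768; a_5 = 7625/192192


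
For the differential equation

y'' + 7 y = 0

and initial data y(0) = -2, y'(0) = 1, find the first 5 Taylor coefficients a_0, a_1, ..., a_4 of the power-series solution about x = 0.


Ansatz: y(x) = sum_{n>=0} a_n x^n, so y'(x) = sum_{n>=1} n a_n x^(n-1) and y''(x) = sum_{n>=2} n(n-1) a_n x^(n-2).
Substitute into P(x) y'' + Q(x) y' + R(x) y = 0 with P(x) = 1, Q(x) = 0, R(x) = 7, and match powers of x.
Initial conditions: a_0 = -2, a_1 = 1.
Setting the coefficient of each power of x to zero and solving order by order (substituting the coefficients already found):
  x^0: 2 a_2 + 7 a_0 = 0  ->  2 a_2 = -7 a_0 = 14  ->  a_2 = 7
  x^1: 6 a_3 + 7 a_1 = 0  ->  6 a_3 = -7 a_1 = -7  ->  a_3 = -7/6
  x^2: 12 a_4 + 7 a_2 = 0  ->  12 a_4 = -7 a_2 = -49  ->  a_4 = -49/12
Truncated series: y(x) = -2 + x + 7 x^2 - (7/6) x^3 - (49/12) x^4 + O(x^5).

a_0 = -2; a_1 = 1; a_2 = 7; a_3 = -7/6; a_4 = -49/12


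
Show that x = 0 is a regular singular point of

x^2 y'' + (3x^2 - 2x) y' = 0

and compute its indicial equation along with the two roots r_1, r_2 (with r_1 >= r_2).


Divide by x^2 to reach normal form y'' + P_1(x) y' + P_2(x) y = 0 with P_1(x) = 3 - 2/x and P_2(x) = 0.
x = 0 is a singular point because the y'-coefficient 3 - 2/x has a pole at x = 0.
It is a regular singular point because x P_1(x) = p(x) = 3x - 2 and x^2 P_2(x) = q(x) = 0 are polynomials, hence analytic at x = 0.
p(0) = -2,  q(0) = 0.
Indicial equation: r(r-1) + p(0) r + q(0) = 0, i.e. r^2 + (p(0) - 1) r + q(0) = 0, i.e. r^2 - 3 r = 0.
Discriminant: (-3)^2 - 4(0) = 9, so r = (3 ± 3)/2.
Solving: r_1 = 3, r_2 = 0.

indicial: r^2 - 3 r = 0; roots r_1 = 3, r_2 = 0


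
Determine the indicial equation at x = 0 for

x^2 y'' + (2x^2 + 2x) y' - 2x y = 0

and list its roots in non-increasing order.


Divide by x^2 to reach normal form y'' + P_1(x) y' + P_2(x) y = 0 with P_1(x) = 2 + 2/x and P_2(x) = -2/x.
x = 0 is a singular point because the y'-coefficient 2 + 2/x has a pole at x = 0 and the y-coefficient -2/x has a pole at x = 0.
It is a regular singular point because x P_1(x) = p(x) = 2x + 2 and x^2 P_2(x) = q(x) = -2x are polynomials, hence analytic at x = 0.
p(0) = 2,  q(0) = 0.
Indicial equation: r(r-1) + p(0) r + q(0) = 0, i.e. r^2 + (p(0) - 1) r + q(0) = 0, i.e. r^2 + 1 r = 0.
Discriminant: (1)^2 - 4(0) = 1, so r = (-1 ± 1)/2.
Solving: r_1 = 0, r_2 = -1.

indicial: r^2 + 1 r = 0; roots r_1 = 0, r_2 = -1


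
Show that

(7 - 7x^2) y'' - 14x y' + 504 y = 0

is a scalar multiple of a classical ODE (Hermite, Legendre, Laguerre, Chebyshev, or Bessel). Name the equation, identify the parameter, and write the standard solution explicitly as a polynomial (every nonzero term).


All three coefficients share the factor 7; dividing through by 7 gives  (1 - x^2) y'' - 2x y' + 72 y = 0.
This matches the Legendre equation (1 - x^2) y'' - 2x y' + n(n+1) y = 0 (note the -2x y' term) with n(n+1) = 72, so n = 8; the polynomial solution is P_8(x).
With y = sum_k a_k x^k, matching x^k gives (k+2)(k+1) a_{k+2} = [k(k+1) - n(n+1)] a_k = (k - 8)(k + 9) a_k. The right side vanishes at k = 8, so the series with the parity of 8 terminates at degree 8.
Standard normalization (P_n(1) = 1): leading coefficient (2n)!/(2^n (n!)^2) = 20922789888000/(256*1625702400) = 6435/128, so a_8 = 6435/128. Work downward with a_k = (k+1)(k+2) a_{k+2} / ((k - 8)(k + 9)):
  a_6 = (7)(8)(6435/128) / ((6 - 8)(6 + 9)) = (45045/16)/(-30) = -3003/32
  a_4 = (5)(6)(-3003/32) / ((4 - 8)(4 + 9)) = (-45045/16)/(-52) = 3465/64
  a_2 = (3)(4)(3465/64) / ((2 - 8)(2 + 9)) = (10395/16)/(-66) = -315/32
  a_0 = (1)(2)(-315/32) / ((0 - 8)(0 + 9)) = (-315/16)/(-72) = 35/128
Hence P_8(x) = 6435 x^8/128 - 3003 x^6/32 + 3465 x^4/64 - 315 x^2/32 + 35/128.

P_8(x); series = 6435 x^8/128 - 3003 x^6/32 + 3465 x^4/64 - 315 x^2/32 + 35/128
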